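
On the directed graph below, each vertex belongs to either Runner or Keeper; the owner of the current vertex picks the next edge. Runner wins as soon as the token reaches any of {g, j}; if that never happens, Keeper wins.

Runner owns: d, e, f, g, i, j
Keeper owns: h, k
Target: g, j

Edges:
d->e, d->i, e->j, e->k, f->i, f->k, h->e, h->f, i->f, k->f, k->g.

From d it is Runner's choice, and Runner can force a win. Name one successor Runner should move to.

e

A0 = {g, j}
A1: add {e} — e (Runner) has e→j.
A2: add {d} — d (Runner) has d→e.
A3 = A2; e.g. f (Runner) has no edge into A2. Fixed point.
From d, successor e is in the attractor (rank 1); the other successor i is not.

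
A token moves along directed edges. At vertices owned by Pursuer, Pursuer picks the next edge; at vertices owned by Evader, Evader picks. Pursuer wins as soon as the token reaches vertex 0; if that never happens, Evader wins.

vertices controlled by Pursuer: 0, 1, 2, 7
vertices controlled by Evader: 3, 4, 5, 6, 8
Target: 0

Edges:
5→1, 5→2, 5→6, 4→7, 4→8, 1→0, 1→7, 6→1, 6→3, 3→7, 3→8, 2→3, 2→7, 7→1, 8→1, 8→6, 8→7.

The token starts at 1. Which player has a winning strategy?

Pursuer

A0 = {0}
A1: add {1} — 1 (Pursuer) has 1→0.
1 ∈ A1, so Pursuer can force the target.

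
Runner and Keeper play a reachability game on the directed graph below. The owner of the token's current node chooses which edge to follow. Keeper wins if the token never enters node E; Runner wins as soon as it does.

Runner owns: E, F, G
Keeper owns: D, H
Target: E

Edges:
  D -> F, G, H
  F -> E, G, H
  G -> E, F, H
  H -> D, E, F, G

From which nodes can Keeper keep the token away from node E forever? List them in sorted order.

A0 = {E}
A1: add {F, G} — F (Runner) has F→E; G (Runner) has G→E.
A2 = A1; e.g. D (Keeper) can still go to H. Fixed point.
Runner's attractor = {E, F, G}; Keeper avoids the target exactly from the complement.

D, H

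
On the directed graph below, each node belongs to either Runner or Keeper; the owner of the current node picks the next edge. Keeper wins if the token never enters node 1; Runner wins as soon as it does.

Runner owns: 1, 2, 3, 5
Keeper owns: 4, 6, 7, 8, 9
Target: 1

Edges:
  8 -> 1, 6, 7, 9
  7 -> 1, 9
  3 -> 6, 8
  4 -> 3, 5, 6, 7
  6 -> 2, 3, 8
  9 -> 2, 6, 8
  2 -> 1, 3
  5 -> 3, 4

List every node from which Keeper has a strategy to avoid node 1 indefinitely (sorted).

A0 = {1}
A1: add {2} — 2 (Runner) has 2→1.
A2 = A1; e.g. 3 (Runner) has no edge into A1. Fixed point.
Runner's attractor = {1, 2}; Keeper avoids the target exactly from the complement.

3, 4, 5, 6, 7, 8, 9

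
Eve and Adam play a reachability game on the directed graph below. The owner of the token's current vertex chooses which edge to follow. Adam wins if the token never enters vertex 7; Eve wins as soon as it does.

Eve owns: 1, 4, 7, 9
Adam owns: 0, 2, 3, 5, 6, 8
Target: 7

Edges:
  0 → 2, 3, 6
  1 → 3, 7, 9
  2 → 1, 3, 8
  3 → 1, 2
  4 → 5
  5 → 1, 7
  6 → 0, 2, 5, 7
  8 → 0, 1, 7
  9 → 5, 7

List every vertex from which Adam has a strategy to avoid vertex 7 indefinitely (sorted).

0, 2, 3, 6, 8

A0 = {7}
A1: add {1, 9} — 1 (Eve) has 1→7; 9 (Eve) has 9→7.
A2: add {5} — 5 (Adam): all of {1, 7} already in.
A3: add {4} — 4 (Eve) has 4→5.
A4 = A3; e.g. 0 (Adam) can still go to 2. Fixed point.
Eve's attractor = {1, 4, 5, 7, 9}; Adam avoids the target exactly from the complement.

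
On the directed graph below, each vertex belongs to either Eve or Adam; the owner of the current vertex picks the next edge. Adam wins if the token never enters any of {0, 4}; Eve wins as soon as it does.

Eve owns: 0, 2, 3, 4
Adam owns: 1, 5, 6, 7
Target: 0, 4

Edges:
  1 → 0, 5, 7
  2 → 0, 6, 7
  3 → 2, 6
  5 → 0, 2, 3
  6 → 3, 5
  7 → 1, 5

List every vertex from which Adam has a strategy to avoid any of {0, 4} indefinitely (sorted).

1, 7

A0 = {0, 4}
A1: add {2} — 2 (Eve) has 2→0.
A2: add {3} — 3 (Eve) has 3→2.
A3: add {5} — 5 (Adam): all of {0, 2, 3} already in.
A4: add {6} — 6 (Adam): all of {3, 5} already in.
A5 = A4; e.g. 1 (Adam) can still go to 7. Fixed point.
Eve's attractor = {0, 2, 3, 4, 5, 6}; Adam avoids the target exactly from the complement.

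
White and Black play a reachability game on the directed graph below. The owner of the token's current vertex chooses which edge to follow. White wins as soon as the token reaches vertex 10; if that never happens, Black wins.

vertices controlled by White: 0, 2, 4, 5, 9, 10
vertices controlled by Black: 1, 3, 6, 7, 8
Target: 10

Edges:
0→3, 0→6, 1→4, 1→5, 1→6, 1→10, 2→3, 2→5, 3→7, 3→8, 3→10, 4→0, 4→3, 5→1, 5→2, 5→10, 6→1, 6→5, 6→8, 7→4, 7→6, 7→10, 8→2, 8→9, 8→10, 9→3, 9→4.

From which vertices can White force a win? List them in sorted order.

A0 = {10}
A1: add {5} — 5 (White) has 5→10.
A2: add {2} — 2 (White) has 2→5.
A3 = A2; e.g. 0 (White) has no edge into A2. Fixed point.
White's winning region = {2, 5, 10}.

2, 5, 10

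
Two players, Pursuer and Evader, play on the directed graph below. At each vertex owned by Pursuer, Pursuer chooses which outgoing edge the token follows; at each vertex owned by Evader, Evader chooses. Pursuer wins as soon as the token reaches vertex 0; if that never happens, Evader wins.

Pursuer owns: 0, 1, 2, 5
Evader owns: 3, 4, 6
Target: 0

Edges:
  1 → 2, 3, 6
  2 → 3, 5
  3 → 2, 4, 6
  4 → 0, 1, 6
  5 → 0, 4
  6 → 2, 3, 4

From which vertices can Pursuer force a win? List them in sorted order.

A0 = {0}
A1: add {5} — 5 (Pursuer) has 5→0.
A2: add {2} — 2 (Pursuer) has 2→5.
A3: add {1} — 1 (Pursuer) has 1→2.
A4 = A3; e.g. 3 (Evader) can still go to 4. Fixed point.
Pursuer's winning region = {0, 1, 2, 5}.

0, 1, 2, 5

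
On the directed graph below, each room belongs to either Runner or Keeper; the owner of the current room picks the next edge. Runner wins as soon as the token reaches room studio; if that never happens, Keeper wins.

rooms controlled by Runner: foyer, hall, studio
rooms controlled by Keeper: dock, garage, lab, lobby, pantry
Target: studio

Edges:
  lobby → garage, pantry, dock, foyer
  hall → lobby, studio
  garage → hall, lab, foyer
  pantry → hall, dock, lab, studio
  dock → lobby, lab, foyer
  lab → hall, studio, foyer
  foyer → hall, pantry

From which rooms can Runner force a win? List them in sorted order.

foyer, garage, hall, lab, studio

A0 = {studio}
A1: add {hall} — hall (Runner) has hall→studio.
A2: add {foyer} — foyer (Runner) has foyer→hall.
A3: add {lab} — lab (Keeper): all of {hall, studio, foyer} already in.
A4: add {garage} — garage (Keeper): all of {hall, lab, foyer} already in.
A5 = A4; e.g. lobby (Keeper) can still go to pantry. Fixed point.
Runner's winning region = {foyer, garage, hall, lab, studio}.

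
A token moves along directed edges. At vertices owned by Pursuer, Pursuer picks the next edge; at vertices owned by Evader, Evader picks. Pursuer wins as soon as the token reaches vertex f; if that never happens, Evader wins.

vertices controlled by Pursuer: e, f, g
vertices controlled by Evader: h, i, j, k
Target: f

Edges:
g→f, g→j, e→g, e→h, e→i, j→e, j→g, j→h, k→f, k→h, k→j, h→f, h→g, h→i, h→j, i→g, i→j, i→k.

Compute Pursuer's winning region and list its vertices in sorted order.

e, f, g

A0 = {f}
A1: add {g} — g (Pursuer) has g→f.
A2: add {e} — e (Pursuer) has e→g.
A3 = A2; e.g. h (Evader) can still go to i. Fixed point.
Pursuer's winning region = {e, f, g}.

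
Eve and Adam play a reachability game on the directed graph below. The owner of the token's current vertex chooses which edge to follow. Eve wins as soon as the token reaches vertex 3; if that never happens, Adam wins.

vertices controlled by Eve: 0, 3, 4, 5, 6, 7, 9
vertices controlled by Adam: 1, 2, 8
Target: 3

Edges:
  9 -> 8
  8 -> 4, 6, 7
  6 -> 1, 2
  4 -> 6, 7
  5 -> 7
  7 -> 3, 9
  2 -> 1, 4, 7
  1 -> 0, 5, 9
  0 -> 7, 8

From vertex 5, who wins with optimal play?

Eve

A0 = {3}
A1: add {7} — 7 (Eve) has 7→3.
A2: add {0, 4, 5} — 0 (Eve) has 0→7; 4 (Eve) has 4→7; 5 (Eve) has 5→7.
A3 = A2; e.g. 1 (Adam) can still go to 9. Fixed point.
5 ∈ A2, so Eve can force the target.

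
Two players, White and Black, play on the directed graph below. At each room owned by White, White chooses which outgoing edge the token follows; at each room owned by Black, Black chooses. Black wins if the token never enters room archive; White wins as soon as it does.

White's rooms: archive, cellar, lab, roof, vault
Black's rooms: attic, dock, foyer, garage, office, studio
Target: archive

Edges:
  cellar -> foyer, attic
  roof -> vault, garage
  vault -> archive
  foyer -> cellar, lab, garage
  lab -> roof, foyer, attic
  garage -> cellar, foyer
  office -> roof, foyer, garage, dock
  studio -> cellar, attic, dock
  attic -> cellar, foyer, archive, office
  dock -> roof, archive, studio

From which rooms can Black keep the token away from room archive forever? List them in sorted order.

A0 = {archive}
A1: add {vault} — vault (White) has vault→archive.
A2: add {roof} — roof (White) has roof→vault.
A3: add {lab} — lab (White) has lab→roof.
A4 = A3; e.g. cellar (White) has no edge into A3. Fixed point.
White's attractor = {archive, lab, roof, vault}; Black avoids the target exactly from the complement.

attic, cellar, dock, foyer, garage, office, studio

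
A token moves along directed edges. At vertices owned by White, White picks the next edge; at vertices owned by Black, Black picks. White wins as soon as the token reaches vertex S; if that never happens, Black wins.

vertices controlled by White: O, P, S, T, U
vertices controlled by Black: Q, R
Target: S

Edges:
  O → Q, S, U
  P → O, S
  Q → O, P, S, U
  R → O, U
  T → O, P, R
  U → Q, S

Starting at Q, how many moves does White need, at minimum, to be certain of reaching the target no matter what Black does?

2

A0 = {S}
A1: add {O, P, U} — O (White) has O→S; P (White) has P→S; U (White) has U→S.
A2: add {Q, R, T} — Q (Black): all of {O, P, S, U} already in; R (Black): all of {O, U} already in; T (White) has T→O.
A2 = all vertices. Fixed point.
Q enters the attractor at level 2, so White can force the target in 2 moves from there.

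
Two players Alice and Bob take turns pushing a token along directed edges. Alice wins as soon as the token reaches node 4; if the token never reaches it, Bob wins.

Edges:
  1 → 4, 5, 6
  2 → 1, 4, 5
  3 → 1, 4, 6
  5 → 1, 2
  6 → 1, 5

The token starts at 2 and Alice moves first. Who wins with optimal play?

Track states (vertex, player-to-move).
A0 = {(4,Alice), (4,Bob)}
A1: add {(1,Alice), (2,Alice), (3,Alice)}.
(2,Alice) ∈ A1 ⇒ Alice forces the target.

Alice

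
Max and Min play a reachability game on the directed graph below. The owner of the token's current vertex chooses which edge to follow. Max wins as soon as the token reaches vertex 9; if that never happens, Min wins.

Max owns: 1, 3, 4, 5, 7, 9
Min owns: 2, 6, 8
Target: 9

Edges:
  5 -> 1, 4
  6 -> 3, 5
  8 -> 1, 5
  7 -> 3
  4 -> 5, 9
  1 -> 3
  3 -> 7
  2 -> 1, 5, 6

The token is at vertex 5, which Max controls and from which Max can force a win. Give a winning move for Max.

4

A0 = {9}
A1: add {4} — 4 (Max) has 4→9.
A2: add {5} — 5 (Max) has 5→4.
A3 = A2; e.g. 1 (Max) has no edge into A2. Fixed point.
From 5, successor 4 is in the attractor (rank 1); the other successor 1 is not.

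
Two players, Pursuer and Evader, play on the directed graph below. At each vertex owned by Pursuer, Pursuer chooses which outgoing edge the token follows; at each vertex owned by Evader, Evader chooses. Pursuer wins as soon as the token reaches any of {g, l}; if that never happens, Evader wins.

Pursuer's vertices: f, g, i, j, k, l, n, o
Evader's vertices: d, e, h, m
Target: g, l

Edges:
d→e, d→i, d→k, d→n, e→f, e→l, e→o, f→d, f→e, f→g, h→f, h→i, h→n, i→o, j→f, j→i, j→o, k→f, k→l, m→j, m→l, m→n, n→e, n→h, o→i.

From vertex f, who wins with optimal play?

A0 = {g, l}
A1: add {f, k} — f (Pursuer) has f→g; k (Pursuer) has k→l.
f ∈ A1, so Pursuer can force the target.

Pursuer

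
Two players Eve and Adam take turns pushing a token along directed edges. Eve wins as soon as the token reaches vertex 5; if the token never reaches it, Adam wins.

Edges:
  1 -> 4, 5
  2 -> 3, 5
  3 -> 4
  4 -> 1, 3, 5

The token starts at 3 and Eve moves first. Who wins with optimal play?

Adam

Track states (vertex, player-to-move).
A0 = {(5,Eve), (5,Adam)}
A1: add {(1,Eve), (2,Eve), (4,Eve)}.
A2: add {(1,Adam), (3,Adam)}.
A3 = A2; e.g. (2,Adam) stays out. (3,Eve) never enters ⇒ Adam avoids the target.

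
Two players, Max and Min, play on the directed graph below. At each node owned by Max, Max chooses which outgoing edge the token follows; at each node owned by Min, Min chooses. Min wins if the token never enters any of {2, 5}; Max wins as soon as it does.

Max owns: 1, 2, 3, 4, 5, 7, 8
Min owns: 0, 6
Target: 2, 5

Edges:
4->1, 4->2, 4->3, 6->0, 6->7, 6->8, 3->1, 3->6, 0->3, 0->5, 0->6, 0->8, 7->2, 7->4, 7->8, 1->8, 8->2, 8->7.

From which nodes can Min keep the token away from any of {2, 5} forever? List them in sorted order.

A0 = {2, 5}
A1: add {4, 7, 8} — 4 (Max) has 4→2; 7 (Max) has 7→2; 8 (Max) has 8→2.
A2: add {1} — 1 (Max) has 1→8.
A3: add {3} — 3 (Max) has 3→1.
A4 = A3; e.g. 0 (Min) can still go to 6. Fixed point.
Max's attractor = {1, 2, 3, 4, 5, 7, 8}; Min avoids the target exactly from the complement.

0, 6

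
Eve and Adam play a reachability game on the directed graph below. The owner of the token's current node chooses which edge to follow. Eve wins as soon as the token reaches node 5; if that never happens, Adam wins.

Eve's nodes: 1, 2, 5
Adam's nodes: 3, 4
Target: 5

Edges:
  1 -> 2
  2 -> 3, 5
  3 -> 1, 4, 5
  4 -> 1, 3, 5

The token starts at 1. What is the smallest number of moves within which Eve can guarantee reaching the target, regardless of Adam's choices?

A0 = {5}
A1: add {2} — 2 (Eve) has 2→5.
A2: add {1} — 1 (Eve) has 1→2.
A3 = A2; e.g. 3 (Adam) can still go to 4. Fixed point.
1 enters the attractor at level 2, so Eve can force the target in 2 moves from there.

2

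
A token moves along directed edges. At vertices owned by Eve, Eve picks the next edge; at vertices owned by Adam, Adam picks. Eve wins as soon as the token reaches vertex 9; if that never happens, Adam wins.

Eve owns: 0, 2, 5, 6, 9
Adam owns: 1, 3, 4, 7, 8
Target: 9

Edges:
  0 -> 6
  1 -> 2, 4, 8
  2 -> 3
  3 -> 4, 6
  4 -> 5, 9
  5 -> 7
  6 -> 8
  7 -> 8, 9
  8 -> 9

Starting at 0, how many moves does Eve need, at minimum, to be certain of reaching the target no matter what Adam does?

A0 = {9}
A1: add {8} — 8 (Adam): all of {9} already in.
A2: add {6, 7} — 6 (Eve) has 6→8; 7 (Adam): all of {8, 9} already in.
A3: add {0, 5} — 0 (Eve) has 0→6; 5 (Eve) has 5→7.
0 enters the attractor at level 3, so Eve can force the target in 3 moves from there.

3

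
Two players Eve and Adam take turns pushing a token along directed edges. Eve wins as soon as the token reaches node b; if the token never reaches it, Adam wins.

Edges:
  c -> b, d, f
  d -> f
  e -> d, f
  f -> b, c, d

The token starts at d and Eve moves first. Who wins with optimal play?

Adam

Track states (vertex, player-to-move).
A0 = {(b,Eve), (b,Adam)}
A1: add {(c,Eve), (f,Eve)}.
A2: add {(d,Adam)}.
A3: add {(e,Eve)}.
A4 = A3; e.g. (c,Adam) stays out. (d,Eve) never enters ⇒ Adam avoids the target.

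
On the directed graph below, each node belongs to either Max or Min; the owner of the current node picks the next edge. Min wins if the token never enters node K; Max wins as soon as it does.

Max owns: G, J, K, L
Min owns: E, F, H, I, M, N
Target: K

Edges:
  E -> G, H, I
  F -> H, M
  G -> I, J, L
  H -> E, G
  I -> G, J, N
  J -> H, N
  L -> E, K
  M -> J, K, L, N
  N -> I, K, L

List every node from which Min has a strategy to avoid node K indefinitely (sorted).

A0 = {K}
A1: add {L} — L (Max) has L→K.
A2: add {G} — G (Max) has G→L.
A3 = A2; e.g. E (Min) can still go to H. Fixed point.
Max's attractor = {G, K, L}; Min avoids the target exactly from the complement.

E, F, H, I, J, M, N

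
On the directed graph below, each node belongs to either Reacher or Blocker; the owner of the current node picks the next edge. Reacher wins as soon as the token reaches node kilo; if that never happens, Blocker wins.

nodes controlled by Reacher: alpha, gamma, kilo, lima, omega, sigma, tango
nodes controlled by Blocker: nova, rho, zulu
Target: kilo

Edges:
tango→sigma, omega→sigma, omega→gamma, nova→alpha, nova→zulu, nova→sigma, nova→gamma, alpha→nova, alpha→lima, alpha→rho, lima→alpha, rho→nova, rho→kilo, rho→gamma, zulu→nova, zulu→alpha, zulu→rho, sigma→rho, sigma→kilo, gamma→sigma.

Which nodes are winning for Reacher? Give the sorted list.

gamma, kilo, omega, sigma, tango

A0 = {kilo}
A1: add {sigma} — sigma (Reacher) has sigma→kilo.
A2: add {gamma, omega, tango} — tango (Reacher) has tango→sigma; omega (Reacher) has omega→sigma; gamma (Reacher) has gamma→sigma.
A3 = A2; e.g. nova (Blocker) can still go to alpha. Fixed point.
Reacher's winning region = {gamma, kilo, omega, sigma, tango}.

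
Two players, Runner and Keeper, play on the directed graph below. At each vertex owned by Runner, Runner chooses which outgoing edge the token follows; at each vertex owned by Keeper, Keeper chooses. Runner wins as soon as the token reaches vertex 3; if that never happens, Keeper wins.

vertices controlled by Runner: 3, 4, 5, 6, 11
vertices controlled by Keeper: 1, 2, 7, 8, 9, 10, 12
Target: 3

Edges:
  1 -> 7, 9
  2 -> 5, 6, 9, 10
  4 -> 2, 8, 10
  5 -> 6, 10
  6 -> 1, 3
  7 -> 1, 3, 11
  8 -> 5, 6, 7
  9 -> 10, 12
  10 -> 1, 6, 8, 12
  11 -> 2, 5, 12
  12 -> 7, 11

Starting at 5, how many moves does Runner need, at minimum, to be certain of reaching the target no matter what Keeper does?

2

A0 = {3}
A1: add {6} — 6 (Runner) has 6→3.
A2: add {5} — 5 (Runner) has 5→6.
5 enters the attractor at level 2, so Runner can force the target in 2 moves from there.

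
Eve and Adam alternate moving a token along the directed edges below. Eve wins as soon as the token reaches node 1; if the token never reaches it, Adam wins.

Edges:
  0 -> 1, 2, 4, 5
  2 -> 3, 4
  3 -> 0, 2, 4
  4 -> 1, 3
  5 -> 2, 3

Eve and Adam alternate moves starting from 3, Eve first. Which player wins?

Track states (vertex, player-to-move).
A0 = {(1,Eve), (1,Adam)}
A1: add {(0,Eve), (4,Eve)}.
A2 = A1; e.g. (0,Adam) stays out. (3,Eve) never enters ⇒ Adam avoids the target.

Adam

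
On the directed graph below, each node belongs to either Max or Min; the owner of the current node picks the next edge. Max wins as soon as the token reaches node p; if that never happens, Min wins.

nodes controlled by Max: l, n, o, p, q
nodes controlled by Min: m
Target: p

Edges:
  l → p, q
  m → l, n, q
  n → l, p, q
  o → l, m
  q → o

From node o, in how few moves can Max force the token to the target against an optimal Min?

2

A0 = {p}
A1: add {l, n} — l (Max) has l→p; n (Max) has n→p.
A2: add {o} — o (Max) has o→l.
o enters the attractor at level 2, so Max can force the target in 2 moves from there.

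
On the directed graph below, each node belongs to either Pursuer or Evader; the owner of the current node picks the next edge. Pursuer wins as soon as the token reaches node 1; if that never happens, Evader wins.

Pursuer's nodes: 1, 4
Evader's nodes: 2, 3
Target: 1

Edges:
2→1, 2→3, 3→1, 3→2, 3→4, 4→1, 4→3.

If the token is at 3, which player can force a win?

Evader

A0 = {1}
A1: add {4} — 4 (Pursuer) has 4→1.
A2 = A1; e.g. 2 (Evader) can still go to 3. Fixed point.
3 never enters the attractor, so Evader can avoid the target forever.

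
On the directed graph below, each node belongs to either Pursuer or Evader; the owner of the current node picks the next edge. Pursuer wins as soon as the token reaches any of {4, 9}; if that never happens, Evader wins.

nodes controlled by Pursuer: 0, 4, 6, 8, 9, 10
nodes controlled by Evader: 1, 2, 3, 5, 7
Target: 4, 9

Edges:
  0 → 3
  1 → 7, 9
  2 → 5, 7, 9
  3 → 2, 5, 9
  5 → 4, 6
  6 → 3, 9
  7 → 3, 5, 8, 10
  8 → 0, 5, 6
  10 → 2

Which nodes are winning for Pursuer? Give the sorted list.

4, 5, 6, 8, 9

A0 = {4, 9}
A1: add {6} — 6 (Pursuer) has 6→9.
A2: add {5, 8} — 5 (Evader): all of {4, 6} already in; 8 (Pursuer) has 8→6.
A3 = A2; e.g. 0 (Pursuer) has no edge into A2. Fixed point.
Pursuer's winning region = {4, 5, 6, 8, 9}.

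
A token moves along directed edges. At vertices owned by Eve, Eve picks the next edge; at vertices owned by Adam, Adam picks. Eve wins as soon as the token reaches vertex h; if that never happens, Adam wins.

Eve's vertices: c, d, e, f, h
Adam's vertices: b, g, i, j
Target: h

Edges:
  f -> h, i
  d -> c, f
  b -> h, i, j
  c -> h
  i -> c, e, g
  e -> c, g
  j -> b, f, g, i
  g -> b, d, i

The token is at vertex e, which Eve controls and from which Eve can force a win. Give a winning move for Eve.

c

A0 = {h}
A1: add {c, f} — c (Eve) has c→h; f (Eve) has f→h.
A2: add {d, e} — d (Eve) has d→c; e (Eve) has e→c.
A3 = A2; e.g. b (Adam) can still go to i. Fixed point.
From e, successor c is in the attractor (rank 1); the other successor g is not.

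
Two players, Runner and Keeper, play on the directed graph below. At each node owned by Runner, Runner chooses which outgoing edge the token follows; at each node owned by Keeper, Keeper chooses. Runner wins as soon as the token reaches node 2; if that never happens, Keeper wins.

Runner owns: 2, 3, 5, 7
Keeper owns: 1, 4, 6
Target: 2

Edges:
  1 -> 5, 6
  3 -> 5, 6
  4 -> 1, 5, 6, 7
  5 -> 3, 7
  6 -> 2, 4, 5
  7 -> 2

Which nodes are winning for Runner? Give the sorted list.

A0 = {2}
A1: add {7} — 7 (Runner) has 7→2.
A2: add {5} — 5 (Runner) has 5→7.
A3: add {3} — 3 (Runner) has 3→5.
A4 = A3; e.g. 1 (Keeper) can still go to 6. Fixed point.
Runner's winning region = {2, 3, 5, 7}.

2, 3, 5, 7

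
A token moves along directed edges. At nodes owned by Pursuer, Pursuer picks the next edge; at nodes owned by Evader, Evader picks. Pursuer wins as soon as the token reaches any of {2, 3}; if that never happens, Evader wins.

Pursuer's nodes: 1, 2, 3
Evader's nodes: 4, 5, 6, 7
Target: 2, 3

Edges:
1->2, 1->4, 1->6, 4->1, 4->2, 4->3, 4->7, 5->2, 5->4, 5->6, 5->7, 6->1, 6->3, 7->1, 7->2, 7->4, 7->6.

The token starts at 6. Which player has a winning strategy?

Pursuer

A0 = {2, 3}
A1: add {1} — 1 (Pursuer) has 1→2.
A2: add {6} — 6 (Evader): all of {1, 3} already in.
A3 = A2; e.g. 4 (Evader) can still go to 7. Fixed point.
6 ∈ A2, so Pursuer can force the target.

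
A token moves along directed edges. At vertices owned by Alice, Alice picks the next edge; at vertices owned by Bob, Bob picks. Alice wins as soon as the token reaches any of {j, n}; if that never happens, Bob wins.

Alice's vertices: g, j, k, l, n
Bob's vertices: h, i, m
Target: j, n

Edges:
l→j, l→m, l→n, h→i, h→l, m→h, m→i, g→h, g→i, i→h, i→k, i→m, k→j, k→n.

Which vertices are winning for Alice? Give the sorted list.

A0 = {j, n}
A1: add {k, l} — k (Alice) has k→j; l (Alice) has l→j.
A2 = A1; e.g. g (Alice) has no edge into A1. Fixed point.
Alice's winning region = {j, k, l, n}.

j, k, l, n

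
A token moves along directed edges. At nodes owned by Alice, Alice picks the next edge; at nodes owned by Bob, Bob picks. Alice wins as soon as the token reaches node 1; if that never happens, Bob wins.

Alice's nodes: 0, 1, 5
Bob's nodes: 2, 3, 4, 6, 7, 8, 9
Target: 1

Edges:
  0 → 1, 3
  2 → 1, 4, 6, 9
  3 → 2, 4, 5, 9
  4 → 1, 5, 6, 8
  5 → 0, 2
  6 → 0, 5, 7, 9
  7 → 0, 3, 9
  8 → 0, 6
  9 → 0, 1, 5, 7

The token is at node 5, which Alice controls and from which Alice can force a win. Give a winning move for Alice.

0

A0 = {1}
A1: add {0} — 0 (Alice) has 0→1.
A2: add {5} — 5 (Alice) has 5→0.
A3 = A2; e.g. 2 (Bob) can still go to 4. Fixed point.
From 5, successor 0 is in the attractor (rank 1); the other successor 2 is not.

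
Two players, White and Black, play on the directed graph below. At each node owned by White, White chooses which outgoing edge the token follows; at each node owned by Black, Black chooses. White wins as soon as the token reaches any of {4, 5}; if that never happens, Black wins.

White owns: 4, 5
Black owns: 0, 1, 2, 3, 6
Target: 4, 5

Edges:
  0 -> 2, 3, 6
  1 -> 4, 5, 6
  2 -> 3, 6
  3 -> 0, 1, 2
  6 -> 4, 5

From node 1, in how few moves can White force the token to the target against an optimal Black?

2

A0 = {4, 5}
A1: add {6} — 6 (Black): all of {4, 5} already in.
A2: add {1} — 1 (Black): all of {4, 5, 6} already in.
A3 = A2; e.g. 0 (Black) can still go to 2. Fixed point.
1 enters the attractor at level 2, so White can force the target in 2 moves from there.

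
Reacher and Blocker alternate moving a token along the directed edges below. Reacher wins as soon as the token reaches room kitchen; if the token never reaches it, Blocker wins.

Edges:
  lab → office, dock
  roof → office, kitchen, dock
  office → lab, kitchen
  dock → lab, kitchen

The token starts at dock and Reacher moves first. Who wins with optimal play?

Reacher

Track states (vertex, player-to-move).
A0 = {(kitchen,Reacher), (kitchen,Blocker)}
A1: add {(roof,Reacher), (office,Reacher), (dock,Reacher)}.
(dock,Reacher) ∈ A1 ⇒ Reacher forces the target.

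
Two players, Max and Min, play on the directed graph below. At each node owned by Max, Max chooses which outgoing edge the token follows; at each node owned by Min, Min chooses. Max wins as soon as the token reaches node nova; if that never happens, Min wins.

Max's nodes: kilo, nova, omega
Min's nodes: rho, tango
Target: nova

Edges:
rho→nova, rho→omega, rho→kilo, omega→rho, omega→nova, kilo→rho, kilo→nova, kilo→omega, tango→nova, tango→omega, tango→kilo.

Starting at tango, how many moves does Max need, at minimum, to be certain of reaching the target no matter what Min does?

2

A0 = {nova}
A1: add {kilo, omega} — omega (Max) has omega→nova; kilo (Max) has kilo→nova.
A2: add {rho, tango} — rho (Min): all of {nova, omega, kilo} already in; tango (Min): all of {nova, omega, kilo} already in.
A2 = all vertices. Fixed point.
tango enters the attractor at level 2, so Max can force the target in 2 moves from there.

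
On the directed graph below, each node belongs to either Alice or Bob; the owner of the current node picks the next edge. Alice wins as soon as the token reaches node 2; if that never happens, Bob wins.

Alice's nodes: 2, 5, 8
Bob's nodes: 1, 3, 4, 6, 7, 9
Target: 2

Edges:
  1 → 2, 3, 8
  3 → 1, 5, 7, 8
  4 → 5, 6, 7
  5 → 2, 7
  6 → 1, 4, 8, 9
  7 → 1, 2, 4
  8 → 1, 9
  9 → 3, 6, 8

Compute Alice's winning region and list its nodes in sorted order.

2, 5

A0 = {2}
A1: add {5} — 5 (Alice) has 5→2.
A2 = A1; e.g. 1 (Bob) can still go to 3. Fixed point.
Alice's winning region = {2, 5}.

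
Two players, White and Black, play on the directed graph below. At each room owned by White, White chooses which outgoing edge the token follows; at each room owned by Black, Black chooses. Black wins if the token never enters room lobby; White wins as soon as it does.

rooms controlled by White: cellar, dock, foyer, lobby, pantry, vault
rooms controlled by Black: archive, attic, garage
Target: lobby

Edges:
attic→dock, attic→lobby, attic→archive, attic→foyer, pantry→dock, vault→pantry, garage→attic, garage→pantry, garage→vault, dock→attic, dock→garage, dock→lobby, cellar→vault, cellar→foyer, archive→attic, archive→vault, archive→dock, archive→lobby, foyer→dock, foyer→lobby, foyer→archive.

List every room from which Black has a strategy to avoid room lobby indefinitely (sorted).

A0 = {lobby}
A1: add {dock, foyer} — dock (White) has dock→lobby; foyer (White) has foyer→lobby.
A2: add {cellar, pantry} — pantry (White) has pantry→dock; cellar (White) has cellar→foyer.
A3: add {vault} — vault (White) has vault→pantry.
A4 = A3; e.g. attic (Black) can still go to archive. Fixed point.
White's attractor = {cellar, dock, foyer, lobby, pantry, vault}; Black avoids the target exactly from the complement.

archive, attic, garage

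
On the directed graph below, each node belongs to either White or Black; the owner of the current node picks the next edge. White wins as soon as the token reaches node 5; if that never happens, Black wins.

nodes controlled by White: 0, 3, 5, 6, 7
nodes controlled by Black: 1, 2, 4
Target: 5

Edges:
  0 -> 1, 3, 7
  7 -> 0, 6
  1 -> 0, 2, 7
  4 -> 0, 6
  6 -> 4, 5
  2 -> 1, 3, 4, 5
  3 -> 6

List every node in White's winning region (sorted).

0, 3, 4, 5, 6, 7

A0 = {5}
A1: add {6} — 6 (White) has 6→5.
A2: add {3, 7} — 3 (White) has 3→6; 7 (White) has 7→6.
A3: add {0} — 0 (White) has 0→3.
A4: add {4} — 4 (Black): all of {0, 6} already in.
A5 = A4; e.g. 1 (Black) can still go to 2. Fixed point.
White's winning region = {0, 3, 4, 5, 6, 7}.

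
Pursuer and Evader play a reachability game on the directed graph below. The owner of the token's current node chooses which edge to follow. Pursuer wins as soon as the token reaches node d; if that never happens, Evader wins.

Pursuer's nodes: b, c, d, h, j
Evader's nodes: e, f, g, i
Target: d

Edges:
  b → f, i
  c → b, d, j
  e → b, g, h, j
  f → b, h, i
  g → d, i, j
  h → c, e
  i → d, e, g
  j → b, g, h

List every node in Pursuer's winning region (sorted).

c, d, h, j

A0 = {d}
A1: add {c} — c (Pursuer) has c→d.
A2: add {h} — h (Pursuer) has h→c.
A3: add {j} — j (Pursuer) has j→h.
A4 = A3; e.g. b (Pursuer) has no edge into A3. Fixed point.
Pursuer's winning region = {c, d, h, j}.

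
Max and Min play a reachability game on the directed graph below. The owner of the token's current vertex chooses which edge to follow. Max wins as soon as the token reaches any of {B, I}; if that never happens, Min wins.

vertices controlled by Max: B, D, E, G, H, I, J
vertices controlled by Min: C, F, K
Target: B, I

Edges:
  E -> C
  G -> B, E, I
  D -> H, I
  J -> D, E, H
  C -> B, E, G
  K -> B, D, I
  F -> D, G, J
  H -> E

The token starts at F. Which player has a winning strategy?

A0 = {B, I}
A1: add {D, G} — D (Max) has D→I; G (Max) has G→B.
A2: add {J, K} — J (Max) has J→D; K (Min): all of {B, D, I} already in.
A3: add {F} — F (Min): all of {D, G, J} already in.
A4 = A3; e.g. C (Min) can still go to E. Fixed point.
F ∈ A3, so Max can force the target.

Max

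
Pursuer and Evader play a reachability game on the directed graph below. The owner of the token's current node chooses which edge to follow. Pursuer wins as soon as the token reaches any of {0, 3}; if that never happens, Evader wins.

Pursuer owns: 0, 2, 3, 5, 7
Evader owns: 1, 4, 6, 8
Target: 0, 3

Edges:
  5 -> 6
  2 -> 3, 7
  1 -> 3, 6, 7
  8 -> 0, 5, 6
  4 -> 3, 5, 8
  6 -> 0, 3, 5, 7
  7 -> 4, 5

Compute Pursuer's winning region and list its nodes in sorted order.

0, 2, 3

A0 = {0, 3}
A1: add {2} — 2 (Pursuer) has 2→3.
A2 = A1; e.g. 1 (Evader) can still go to 6. Fixed point.
Pursuer's winning region = {0, 2, 3}.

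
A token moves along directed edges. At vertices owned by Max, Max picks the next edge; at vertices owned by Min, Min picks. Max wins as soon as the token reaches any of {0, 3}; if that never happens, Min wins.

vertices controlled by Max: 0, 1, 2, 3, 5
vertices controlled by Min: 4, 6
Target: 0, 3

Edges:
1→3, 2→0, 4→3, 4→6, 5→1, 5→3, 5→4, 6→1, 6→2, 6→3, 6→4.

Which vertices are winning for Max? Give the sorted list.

0, 1, 2, 3, 5

A0 = {0, 3}
A1: add {1, 2, 5} — 1 (Max) has 1→3; 2 (Max) has 2→0; 5 (Max) has 5→3.
A2 = A1; e.g. 4 (Min) can still go to 6. Fixed point.
Max's winning region = {0, 1, 2, 3, 5}.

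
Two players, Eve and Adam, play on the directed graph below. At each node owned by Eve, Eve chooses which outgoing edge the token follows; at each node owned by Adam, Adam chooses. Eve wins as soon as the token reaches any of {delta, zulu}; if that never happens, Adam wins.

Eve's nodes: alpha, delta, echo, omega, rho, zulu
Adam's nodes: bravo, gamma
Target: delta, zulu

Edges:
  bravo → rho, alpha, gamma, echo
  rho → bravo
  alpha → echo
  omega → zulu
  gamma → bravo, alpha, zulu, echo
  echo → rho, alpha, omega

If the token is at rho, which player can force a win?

A0 = {delta, zulu}
A1: add {omega} — omega (Eve) has omega→zulu.
A2: add {echo} — echo (Eve) has echo→omega.
A3: add {alpha} — alpha (Eve) has alpha→echo.
A4 = A3; e.g. bravo (Adam) can still go to rho. Fixed point.
rho never enters the attractor, so Adam can avoid the target forever.

Adam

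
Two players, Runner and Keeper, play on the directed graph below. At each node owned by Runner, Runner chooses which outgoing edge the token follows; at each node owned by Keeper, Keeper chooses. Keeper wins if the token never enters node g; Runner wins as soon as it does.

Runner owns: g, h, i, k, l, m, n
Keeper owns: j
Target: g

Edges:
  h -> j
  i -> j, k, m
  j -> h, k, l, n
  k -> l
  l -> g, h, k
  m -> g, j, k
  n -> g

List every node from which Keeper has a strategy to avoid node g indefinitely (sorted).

h, j

A0 = {g}
A1: add {l, m, n} — l (Runner) has l→g; m (Runner) has m→g; n (Runner) has n→g.
A2: add {i, k} — i (Runner) has i→m; k (Runner) has k→l.
A3 = A2; e.g. h (Runner) has no edge into A2. Fixed point.
Runner's attractor = {g, i, k, l, m, n}; Keeper avoids the target exactly from the complement.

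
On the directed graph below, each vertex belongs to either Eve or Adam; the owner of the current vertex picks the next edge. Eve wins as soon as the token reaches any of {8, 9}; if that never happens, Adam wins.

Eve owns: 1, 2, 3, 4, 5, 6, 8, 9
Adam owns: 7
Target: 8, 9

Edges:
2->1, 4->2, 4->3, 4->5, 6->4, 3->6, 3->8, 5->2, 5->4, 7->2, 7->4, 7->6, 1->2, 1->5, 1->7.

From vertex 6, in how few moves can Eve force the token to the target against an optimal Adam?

3

A0 = {8, 9}
A1: add {3} — 3 (Eve) has 3→8.
A2: add {4} — 4 (Eve) has 4→3.
A3: add {5, 6} — 5 (Eve) has 5→4; 6 (Eve) has 6→4.
6 enters the attractor at level 3, so Eve can force the target in 3 moves from there.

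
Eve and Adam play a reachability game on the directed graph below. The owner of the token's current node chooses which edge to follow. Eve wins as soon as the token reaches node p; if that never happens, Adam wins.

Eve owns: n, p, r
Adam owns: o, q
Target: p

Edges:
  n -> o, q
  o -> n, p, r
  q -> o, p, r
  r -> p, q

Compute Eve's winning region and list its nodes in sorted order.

p, r

A0 = {p}
A1: add {r} — r (Eve) has r→p.
A2 = A1; e.g. n (Eve) has no edge into A1. Fixed point.
Eve's winning region = {p, r}.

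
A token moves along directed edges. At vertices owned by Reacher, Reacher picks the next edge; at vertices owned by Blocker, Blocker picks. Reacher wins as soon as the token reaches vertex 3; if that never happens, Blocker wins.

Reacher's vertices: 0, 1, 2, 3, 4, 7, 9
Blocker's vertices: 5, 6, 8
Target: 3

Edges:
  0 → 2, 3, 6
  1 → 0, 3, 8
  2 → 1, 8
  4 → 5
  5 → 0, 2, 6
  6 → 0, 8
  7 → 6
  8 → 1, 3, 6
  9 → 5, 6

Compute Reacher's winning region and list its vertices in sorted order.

A0 = {3}
A1: add {0, 1} — 0 (Reacher) has 0→3; 1 (Reacher) has 1→3.
A2: add {2} — 2 (Reacher) has 2→1.
A3 = A2; e.g. 4 (Reacher) has no edge into A2. Fixed point.
Reacher's winning region = {0, 1, 2, 3}.

0, 1, 2, 3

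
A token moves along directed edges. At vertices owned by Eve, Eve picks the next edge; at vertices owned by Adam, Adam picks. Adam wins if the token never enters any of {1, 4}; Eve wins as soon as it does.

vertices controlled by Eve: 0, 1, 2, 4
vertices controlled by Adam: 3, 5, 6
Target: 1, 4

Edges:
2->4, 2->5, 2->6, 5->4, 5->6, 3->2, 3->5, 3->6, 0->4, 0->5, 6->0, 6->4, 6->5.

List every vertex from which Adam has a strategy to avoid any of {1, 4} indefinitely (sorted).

3, 5, 6

A0 = {1, 4}
A1: add {0, 2} — 0 (Eve) has 0→4; 2 (Eve) has 2→4.
A2 = A1; e.g. 3 (Adam) can still go to 5. Fixed point.
Eve's attractor = {0, 1, 2, 4}; Adam avoids the target exactly from the complement.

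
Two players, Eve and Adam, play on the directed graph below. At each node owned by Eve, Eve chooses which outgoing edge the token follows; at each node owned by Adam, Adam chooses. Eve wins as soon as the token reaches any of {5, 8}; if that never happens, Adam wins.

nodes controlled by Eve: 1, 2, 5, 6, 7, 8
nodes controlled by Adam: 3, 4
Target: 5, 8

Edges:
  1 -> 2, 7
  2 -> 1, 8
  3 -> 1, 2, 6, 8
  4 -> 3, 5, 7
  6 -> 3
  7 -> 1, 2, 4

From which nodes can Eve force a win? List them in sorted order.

A0 = {5, 8}
A1: add {2} — 2 (Eve) has 2→8.
A2: add {1, 7} — 1 (Eve) has 1→2; 7 (Eve) has 7→2.
A3 = A2; e.g. 3 (Adam) can still go to 6. Fixed point.
Eve's winning region = {1, 2, 5, 7, 8}.

1, 2, 5, 7, 8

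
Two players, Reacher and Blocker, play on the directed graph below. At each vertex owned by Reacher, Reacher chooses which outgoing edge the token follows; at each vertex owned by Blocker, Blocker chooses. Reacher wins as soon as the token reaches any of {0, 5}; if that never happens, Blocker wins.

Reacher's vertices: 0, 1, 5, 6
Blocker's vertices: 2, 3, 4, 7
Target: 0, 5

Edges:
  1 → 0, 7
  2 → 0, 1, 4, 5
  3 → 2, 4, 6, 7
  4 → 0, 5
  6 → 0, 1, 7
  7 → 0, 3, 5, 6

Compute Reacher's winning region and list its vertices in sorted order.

0, 1, 2, 4, 5, 6

A0 = {0, 5}
A1: add {1, 4, 6} — 1 (Reacher) has 1→0; 4 (Blocker): all of {0, 5} already in; 6 (Reacher) has 6→0.
A2: add {2} — 2 (Blocker): all of {0, 1, 4, 5} already in.
A3 = A2; e.g. 3 (Blocker) can still go to 7. Fixed point.
Reacher's winning region = {0, 1, 2, 4, 5, 6}.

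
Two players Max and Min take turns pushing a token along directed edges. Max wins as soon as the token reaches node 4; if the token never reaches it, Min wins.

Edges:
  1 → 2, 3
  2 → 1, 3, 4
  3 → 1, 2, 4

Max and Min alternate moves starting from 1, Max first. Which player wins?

Min

Track states (vertex, player-to-move).
A0 = {(4,Max), (4,Min)}
A1: add {(2,Max), (3,Max)}.
A2: add {(1,Min)}.
A3 = A2; e.g. (1,Max) stays out. (1,Max) never enters ⇒ Min avoids the target.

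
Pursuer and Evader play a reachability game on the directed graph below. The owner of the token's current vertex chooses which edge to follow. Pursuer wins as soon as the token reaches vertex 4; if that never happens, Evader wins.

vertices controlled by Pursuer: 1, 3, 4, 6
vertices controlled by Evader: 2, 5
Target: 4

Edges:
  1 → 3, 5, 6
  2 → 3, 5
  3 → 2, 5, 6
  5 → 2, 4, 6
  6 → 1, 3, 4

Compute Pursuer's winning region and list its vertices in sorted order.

A0 = {4}
A1: add {6} — 6 (Pursuer) has 6→4.
A2: add {1, 3} — 1 (Pursuer) has 1→6; 3 (Pursuer) has 3→6.
A3 = A2; e.g. 2 (Evader) can still go to 5. Fixed point.
Pursuer's winning region = {1, 3, 4, 6}.

1, 3, 4, 6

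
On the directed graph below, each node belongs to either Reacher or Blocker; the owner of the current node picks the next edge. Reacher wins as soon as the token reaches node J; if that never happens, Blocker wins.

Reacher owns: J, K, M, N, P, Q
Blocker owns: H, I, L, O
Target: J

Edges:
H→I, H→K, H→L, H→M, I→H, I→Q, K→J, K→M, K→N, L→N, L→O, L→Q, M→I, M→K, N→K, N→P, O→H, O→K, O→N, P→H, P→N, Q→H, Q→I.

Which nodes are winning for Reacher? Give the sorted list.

A0 = {J}
A1: add {K} — K (Reacher) has K→J.
A2: add {M, N} — M (Reacher) has M→K; N (Reacher) has N→K.
A3: add {P} — P (Reacher) has P→N.
A4 = A3; e.g. H (Blocker) can still go to I. Fixed point.
Reacher's winning region = {J, K, M, N, P}.

J, K, M, N, P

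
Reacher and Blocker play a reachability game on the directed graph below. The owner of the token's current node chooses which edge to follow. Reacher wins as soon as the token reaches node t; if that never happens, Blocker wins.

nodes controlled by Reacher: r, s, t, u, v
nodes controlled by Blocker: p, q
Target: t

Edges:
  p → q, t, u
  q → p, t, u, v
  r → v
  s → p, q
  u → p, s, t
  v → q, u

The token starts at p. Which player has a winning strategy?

Blocker

A0 = {t}
A1: add {u} — u (Reacher) has u→t.
A2: add {v} — v (Reacher) has v→u.
A3: add {r} — r (Reacher) has r→v.
A4 = A3; e.g. p (Blocker) can still go to q. Fixed point.
p never enters the attractor, so Blocker can avoid the target forever.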